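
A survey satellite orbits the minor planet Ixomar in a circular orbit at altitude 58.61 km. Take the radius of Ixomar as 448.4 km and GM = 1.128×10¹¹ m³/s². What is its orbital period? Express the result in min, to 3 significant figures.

r = 448.4 + 58.61 = 507.01 km = 5.0701×10⁵ m.
Kepler's third law: T = 2π√(r³/μ) = 2π√((5.070×10⁵)³ / 1.128×10¹¹).
r³/μ = 1.155×10⁶ s², so T = 2π × 1.075×10³ = 6.754×10³ s.
Converting: 6.754×10³ s ÷ 60.00 = 112.6 min.

T ≈ 113 min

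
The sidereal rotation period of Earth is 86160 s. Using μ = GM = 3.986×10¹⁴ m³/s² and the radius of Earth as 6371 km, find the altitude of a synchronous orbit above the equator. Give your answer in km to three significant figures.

h_sync ≈ 35800 km

A synchronous orbit has period T, so by Kepler's third law a = (μT²/4π²)^(1/3).
μT²/4π² = 3.986×10¹⁴ × (8.616×10⁴)² / 39.48 = 7.495×10²² m³.
a = 4.216×10⁷ m = 42163 km.
Altitude h = a − R = 42163 − 6371 = 35792 km.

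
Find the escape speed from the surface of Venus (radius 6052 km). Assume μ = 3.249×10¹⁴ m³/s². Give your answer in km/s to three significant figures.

r = R = 6.052×10⁶ m.
Escape speed v_esc = √(2μ/r) = √(2 × 3.249×10¹⁴ / 6.052×10⁶) = √(1.074×10⁸) = 10360 m/s.
= 10.36 km/s.

v_esc ≈ 10.4 km/s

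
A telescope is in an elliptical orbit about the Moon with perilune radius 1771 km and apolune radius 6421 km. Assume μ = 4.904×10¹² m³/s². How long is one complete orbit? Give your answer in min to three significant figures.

T ≈ 392 min

Semi-major axis a = (r_p + r_a)/2 = (1771.0 + 6421.0)/2 = 4096.0 km = 4.096×10⁶ m.
By Kepler's third law T = 2π√(a³/μ) = 2π × 3.743×10³ = 2.352×10⁴ s.
= 392.0 min.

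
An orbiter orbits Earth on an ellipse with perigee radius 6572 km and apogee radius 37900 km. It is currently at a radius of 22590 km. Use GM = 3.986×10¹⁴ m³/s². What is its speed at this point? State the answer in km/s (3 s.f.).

v ≈ 4.17 km/s

Semi-major axis a = (r_p + r_a)/2 = 22236 km = 2.224×10⁷ m.
Vis-viva: v² = μ(2/r − 1/a) = 3.986×10¹⁴ × (8.853×10⁻⁸ − 4.497×10⁻⁸) = 1.736×10⁷ m²/s².
v = 4167 m/s = 4.167 km/s.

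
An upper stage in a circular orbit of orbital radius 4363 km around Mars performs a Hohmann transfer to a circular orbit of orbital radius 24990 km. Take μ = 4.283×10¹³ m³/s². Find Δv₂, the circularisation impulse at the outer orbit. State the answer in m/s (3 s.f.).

Δv ≈ 595 m/s

r₁ = 4363 km = 4.363×10⁶ m.
r₂ = 24990 km = 2.499×10⁷ m.
Transfer ellipse a_t = (r₁ + r₂)/2 = 1.468×10⁷ m.
At r₁: circular v_c1 = √(μ/r₁) = 3133 m/s; transfer-periapsis v_p = √[μ(2/r₁ − 1/a_t)] = 4088 m/s.
At r₂: circular v_c2 = √(μ/r₂) = 1309 m/s; transfer-apoapsis v_a = √[μ(2/r₂ − 1/a_t)] = 713.8 m/s.
Δv₂ = v_c2 − v_a = 595.4 m/s.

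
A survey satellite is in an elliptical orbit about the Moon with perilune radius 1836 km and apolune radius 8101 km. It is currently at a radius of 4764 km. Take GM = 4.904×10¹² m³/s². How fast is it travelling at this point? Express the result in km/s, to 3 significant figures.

Semi-major axis a = (r_p + r_a)/2 = 4968.5 km = 4.968×10⁶ m.
Vis-viva: v² = μ(2/r − 1/a) = 4.904×10¹² × (4.198×10⁻⁷ − 2.013×10⁻⁷) = 1.072×10⁶ m²/s².
v = 1035 m/s = 1.035 km/s.

v ≈ 1.04 km/s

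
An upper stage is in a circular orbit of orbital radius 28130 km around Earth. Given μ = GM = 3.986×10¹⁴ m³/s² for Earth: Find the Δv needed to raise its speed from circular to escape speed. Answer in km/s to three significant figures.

r = 28130 km = 2.813×10⁷ m.
Circular speed v_c = √(μ/r) = 3764 m/s.
Escape speed v_esc = √(2μ/r) = √2 × v_c = 5324 m/s.
Δv = v_esc − v_c = 1559 m/s = 1.559 km/s.

Δv ≈ 1.56 km/s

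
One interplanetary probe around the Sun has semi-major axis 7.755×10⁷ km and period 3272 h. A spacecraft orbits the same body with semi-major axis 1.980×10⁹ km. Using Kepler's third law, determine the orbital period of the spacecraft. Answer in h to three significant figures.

Kepler's third law: T² ∝ a³, so T₂ = T₁ (a₂/a₁)^(3/2).
a₂/a₁ = 25.53, (a₂/a₁)^(3/2) = 129.0.
T₂ = 3272 × 129.0 = 4.221×10⁵ h.

T₂ ≈ 4.22×10⁵ h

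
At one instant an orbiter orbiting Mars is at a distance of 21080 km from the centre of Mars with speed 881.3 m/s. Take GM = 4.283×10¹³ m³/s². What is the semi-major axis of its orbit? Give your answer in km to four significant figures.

a ≈ 13030 km

r = 2.108×10⁷ m.
Specific orbital energy ε = v²/2 − μ/r = (881.3)²/2 − 4.283×10¹³/2.108×10⁷ = -1.643×10⁶ J/kg.
Since ε = −μ/(2a), a = −μ/(2ε) = 1.303×10⁷ m = 13031 km.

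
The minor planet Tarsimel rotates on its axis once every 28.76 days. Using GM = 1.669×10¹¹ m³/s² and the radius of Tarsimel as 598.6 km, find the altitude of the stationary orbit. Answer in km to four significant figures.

T = 28.76 days = 2.485×10⁶ s.
A synchronous orbit has period T, so by Kepler's third law a = (μT²/4π²)^(1/3).
μT²/4π² = 1.669×10¹¹ × (2.485×10⁶)² / 39.48 = 2.610×10²² m³.
a = 2.966×10⁷ m = 29664 km.
Altitude h = a − R = 29664 − 598.6 = 29066 km.

h_sync ≈ 29070 km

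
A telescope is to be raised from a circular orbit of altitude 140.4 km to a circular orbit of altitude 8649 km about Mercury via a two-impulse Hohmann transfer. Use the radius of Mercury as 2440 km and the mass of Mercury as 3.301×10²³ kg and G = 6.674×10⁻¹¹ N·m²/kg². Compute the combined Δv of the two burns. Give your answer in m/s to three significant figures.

Δv_total ≈ 1340 m/s

μ = GM = 6.674×10⁻¹¹ × 3.301×10²³ = 2.203×10¹³ m³/s².
r₁ = 2440 + 140.4 = 2580.4 km = 2.5804×10⁶ m.
r₂ = 2440 + 8649 = 11089 km = 1.1089×10⁷ m.
Transfer ellipse a_t = (r₁ + r₂)/2 = 6.835×10⁶ m.
At r₁: circular v_c1 = √(μ/r₁) = 2922 m/s; transfer-periherm v_p = √[μ(2/r₁ − 1/a_t)] = 3722 m/s.
Δv₁ = v_p − v_c1 = 799.9 m/s.
At r₂: circular v_c2 = √(μ/r₂) = 1410 m/s; transfer-apoherm v_a = √[μ(2/r₂ − 1/a_t)] = 866.1 m/s.
Δv₂ = v_c2 − v_a = 543.4 m/s.
Total Δv = Δv₁ + Δv₂ = 1343 m/s.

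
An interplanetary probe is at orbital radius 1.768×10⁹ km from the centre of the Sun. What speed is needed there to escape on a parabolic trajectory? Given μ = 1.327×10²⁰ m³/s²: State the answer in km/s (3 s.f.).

v_esc ≈ 12.3 km/s

r = 1.768×10⁹ km = 1.768×10¹² m.
Escape speed v_esc = √(2μ/r) = √(2 × 1.327×10²⁰ / 1.768×10¹²) = √(1.501×10⁸) = 12250 m/s.
= 12.25 km/s.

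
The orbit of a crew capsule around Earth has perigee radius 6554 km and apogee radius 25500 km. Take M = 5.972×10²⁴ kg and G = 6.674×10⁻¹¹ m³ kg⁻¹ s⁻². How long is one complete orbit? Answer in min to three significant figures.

T ≈ 337 min

μ = GM = 6.674×10⁻¹¹ × 5.972×10²⁴ = 3.986×10¹⁴ m³/s².
Semi-major axis a = (r_p + r_a)/2 = (6554.0 + 25500)/2 = 16027 km = 1.603×10⁷ m.
By Kepler's third law T = 2π√(a³/μ) = 2π × 3.214×10³ = 2.019×10⁴ s.
= 336.6 min.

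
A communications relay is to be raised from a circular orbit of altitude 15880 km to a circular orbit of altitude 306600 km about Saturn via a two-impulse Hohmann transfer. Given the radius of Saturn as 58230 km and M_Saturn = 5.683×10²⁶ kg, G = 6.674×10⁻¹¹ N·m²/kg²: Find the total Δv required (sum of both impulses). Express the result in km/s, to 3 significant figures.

μ = GM = 6.674×10⁻¹¹ × 5.683×10²⁶ = 3.793×10¹⁶ m³/s².
r₁ = 58230 + 15880 = 74110 km = 7.4110×10⁷ m.
r₂ = 58230 + 306600 = 364830 km = 3.6483×10⁸ m.
Transfer ellipse a_t = (r₁ + r₂)/2 = 2.195×10⁸ m.
At r₁: circular v_c1 = √(μ/r₁) = 22620 m/s; transfer-perikrone v_p = √[μ(2/r₁ − 1/a_t)] = 29170 m/s.
Δv₁ = v_p − v_c1 = 6545 m/s.
At r₂: circular v_c2 = √(μ/r₂) = 10200 m/s; transfer-apokrone v_a = √[μ(2/r₂ − 1/a_t)] = 5925 m/s.
Δv₂ = v_c2 − v_a = 4271 m/s.
Total Δv = Δv₁ + Δv₂ = 10820 m/s = 10.82 km/s.

Δv_total ≈ 10.8 km/s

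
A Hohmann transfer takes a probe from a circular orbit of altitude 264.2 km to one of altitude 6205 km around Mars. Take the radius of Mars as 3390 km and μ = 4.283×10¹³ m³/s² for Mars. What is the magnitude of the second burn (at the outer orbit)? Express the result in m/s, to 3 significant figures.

Δv ≈ 544 m/s

r₁ = 3390 + 264.2 = 3654.2 km = 3.6542×10⁶ m.
r₂ = 3390 + 6205 = 9595.0 km = 9.5950×10⁶ m.
Transfer ellipse a_t = (r₁ + r₂)/2 = 6.625×10⁶ m.
At r₁: circular v_c1 = √(μ/r₁) = 3424 m/s; transfer-periapsis v_p = √[μ(2/r₁ − 1/a_t)] = 4120 m/s.
At r₂: circular v_c2 = √(μ/r₂) = 2113 m/s; transfer-apoapsis v_a = √[μ(2/r₂ − 1/a_t)] = 1569 m/s.
Δv₂ = v_c2 − v_a = 543.6 m/s.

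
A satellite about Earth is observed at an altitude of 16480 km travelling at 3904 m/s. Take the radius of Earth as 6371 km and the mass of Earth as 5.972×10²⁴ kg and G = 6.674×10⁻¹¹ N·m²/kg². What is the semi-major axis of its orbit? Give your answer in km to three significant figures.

a ≈ 20300 km

μ = GM = 6.674×10⁻¹¹ × 5.972×10²⁴ = 3.986×10¹⁴ m³/s².
r = 6371 + 16480 = 22851 km = 2.285×10⁷ m.
Vis-viva rearranged: 1/a = 2/r − v²/μ = 8.752×10⁻⁸ − 3.824×10⁻⁸ = 4.928×10⁻⁸ m⁻¹.
a = 2.029×10⁷ m = 20291 km.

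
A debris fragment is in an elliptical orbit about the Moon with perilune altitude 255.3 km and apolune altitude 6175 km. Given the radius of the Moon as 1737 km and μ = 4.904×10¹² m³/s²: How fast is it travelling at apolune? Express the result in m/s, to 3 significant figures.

v ≈ 499 m/s

r_p = 1737 + 255.3 = 1992.3 km = 1.9923×10⁶ m.
r_a = 1737 + 6175 = 7912.0 km = 7.9120×10⁶ m.
Semi-major axis a = (r_p + r_a)/2 = 4952.1 km = 4.952×10⁶ m.
Vis-viva: v² = μ(2/r − 1/a) = 4.904×10¹² × (2.528×10⁻⁷ − 2.019×10⁻⁷) = 2.494×10⁵ m²/s².
v = 499.4 m/s.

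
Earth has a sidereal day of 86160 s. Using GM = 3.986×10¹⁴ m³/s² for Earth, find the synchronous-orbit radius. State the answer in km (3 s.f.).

A synchronous orbit has period T, so by Kepler's third law a = (μT²/4π²)^(1/3).
μT²/4π² = 3.986×10¹⁴ × (8.616×10⁴)² / 39.48 = 7.495×10²² m³.
a = 4.216×10⁷ m = 42163 km.

r_sync ≈ 42200 km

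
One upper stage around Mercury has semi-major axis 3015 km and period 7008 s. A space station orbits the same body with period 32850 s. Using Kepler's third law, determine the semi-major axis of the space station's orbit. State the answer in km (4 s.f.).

Kepler's third law: a³ ∝ T², so a₂ = a₁ (T₂/T₁)^(2/3).
T₂/T₁ = 4.688, (T₂/T₁)^(2/3) = 2.801.
a₂ = 3015 × 2.801 = 8445 km.

a₂ ≈ 8445 km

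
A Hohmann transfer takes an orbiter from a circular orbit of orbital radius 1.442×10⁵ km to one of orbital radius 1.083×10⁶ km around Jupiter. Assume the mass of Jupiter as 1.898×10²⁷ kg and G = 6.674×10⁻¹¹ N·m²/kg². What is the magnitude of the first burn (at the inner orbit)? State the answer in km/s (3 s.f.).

μ = GM = 6.674×10⁻¹¹ × 1.898×10²⁷ = 1.267×10¹⁷ m³/s².
r₁ = 1.442×10⁵ km = 1.442×10⁸ m.
r₂ = 1.083×10⁶ km = 1.083×10⁹ m.
Transfer ellipse a_t = (r₁ + r₂)/2 = 6.136×10⁸ m.
At r₁: circular v_c1 = √(μ/r₁) = 29640 m/s; transfer-perijove v_p = √[μ(2/r₁ − 1/a_t)] = 39380 m/s.
Δv₁ = v_p − v_c1 = 9737 m/s.
= 9.737 km/s.

Δv ≈ 9.74 km/s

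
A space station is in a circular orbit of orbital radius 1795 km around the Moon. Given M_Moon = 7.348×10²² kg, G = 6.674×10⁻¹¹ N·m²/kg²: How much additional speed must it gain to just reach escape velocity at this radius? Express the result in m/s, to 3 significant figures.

Δv ≈ 685 m/s

μ = GM = 6.674×10⁻¹¹ × 7.348×10²² = 4.904×10¹² m³/s².
r = 1795 km = 1.795×10⁶ m.
Circular speed v_c = √(μ/r) = 1653 m/s.
Escape speed v_esc = √(2μ/r) = √2 × v_c = 2338 m/s.
Δv = v_esc − v_c = 684.7 m/s.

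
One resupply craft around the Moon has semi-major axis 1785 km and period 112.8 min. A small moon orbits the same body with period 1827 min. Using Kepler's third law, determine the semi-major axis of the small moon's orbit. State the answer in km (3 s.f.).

a₂ ≈ 11400 km

Kepler's third law: a³ ∝ T², so a₂ = a₁ (T₂/T₁)^(2/3).
T₂/T₁ = 16.20, (T₂/T₁)^(2/3) = 6.402.
a₂ = 1785 × 6.402 = 11430 km.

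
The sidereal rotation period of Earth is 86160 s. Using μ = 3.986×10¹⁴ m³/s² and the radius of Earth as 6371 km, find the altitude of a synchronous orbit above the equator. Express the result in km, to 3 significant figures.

A synchronous orbit has period T, so by Kepler's third law a = (μT²/4π²)^(1/3).
μT²/4π² = 3.986×10¹⁴ × (8.616×10⁴)² / 39.48 = 7.495×10²² m³.
a = 4.216×10⁷ m = 42163 km.
Altitude h = a − R = 42163 − 6371 = 35792 km.

h_sync ≈ 35800 km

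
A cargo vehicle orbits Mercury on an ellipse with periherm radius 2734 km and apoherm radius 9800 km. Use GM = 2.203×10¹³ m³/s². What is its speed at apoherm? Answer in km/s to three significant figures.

Semi-major axis a = (r_p + r_a)/2 = 6267.0 km = 6.267×10⁶ m.
Vis-viva: v² = μ(2/r − 1/a) = 2.203×10¹³ × (2.041×10⁻⁷ − 1.596×10⁻⁷) = 9.807×10⁵ m²/s².
v = 990.3 m/s = 0.9903 km/s.

v ≈ 0.99 km/s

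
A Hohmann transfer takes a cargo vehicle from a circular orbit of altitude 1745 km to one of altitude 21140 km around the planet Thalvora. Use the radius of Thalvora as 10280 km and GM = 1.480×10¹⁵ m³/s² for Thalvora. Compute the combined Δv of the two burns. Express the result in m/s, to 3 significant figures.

Δv_total ≈ 4010 m/s

r₁ = 10280 + 1745 = 12025 km = 1.2025×10⁷ m.
r₂ = 10280 + 21140 = 31420 km = 3.1420×10⁷ m.
Transfer ellipse a_t = (r₁ + r₂)/2 = 2.172×10⁷ m.
At r₁: circular v_c1 = √(μ/r₁) = 11090 m/s; transfer-periapsis v_p = √[μ(2/r₁ − 1/a_t)] = 13340 m/s.
Δv₁ = v_p − v_c1 = 2248 m/s.
At r₂: circular v_c2 = √(μ/r₂) = 6863 m/s; transfer-apoapsis v_a = √[μ(2/r₂ − 1/a_t)] = 5106 m/s.
Δv₂ = v_c2 − v_a = 1757 m/s.
Total Δv = Δv₁ + Δv₂ = 4005 m/s.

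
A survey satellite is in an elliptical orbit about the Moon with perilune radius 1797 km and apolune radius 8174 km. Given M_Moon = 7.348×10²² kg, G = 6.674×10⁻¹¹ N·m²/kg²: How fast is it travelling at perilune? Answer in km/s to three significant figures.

μ = GM = 6.674×10⁻¹¹ × 7.348×10²² = 4.904×10¹² m³/s².
Semi-major axis a = (r_p + r_a)/2 = 4985.5 km = 4.986×10⁶ m.
Vis-viva: v² = μ(2/r − 1/a) = 4.904×10¹² × (1.113×10⁻⁶ − 2.006×10⁻⁷) = 4.474×10⁶ m²/s².
v = 2115 m/s = 2.115 km/s.

v ≈ 2.12 km/s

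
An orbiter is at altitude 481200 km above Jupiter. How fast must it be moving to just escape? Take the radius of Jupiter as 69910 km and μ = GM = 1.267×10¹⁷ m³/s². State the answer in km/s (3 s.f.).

r = 69910 + 481200 = 551110 km = 5.5111×10⁸ m.
Escape speed v_esc = √(2μ/r) = √(2 × 1.267×10¹⁷ / 5.511×10⁸) = √(4.598×10⁸) = 21440 m/s.
= 21.44 km/s.

v_esc ≈ 21.4 km/s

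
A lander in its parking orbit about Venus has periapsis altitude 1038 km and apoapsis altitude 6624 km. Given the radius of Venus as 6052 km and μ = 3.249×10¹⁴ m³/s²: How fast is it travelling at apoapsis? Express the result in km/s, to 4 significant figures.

r_p = 6052 + 1038 = 7090.0 km = 7.0900×10⁶ m.
r_a = 6052 + 6624 = 12676 km = 1.2676×10⁷ m.
Semi-major axis a = (r_p + r_a)/2 = 9883.0 km = 9.883×10⁶ m.
Vis-viva: v² = μ(2/r − 1/a) = 3.249×10¹⁴ × (1.578×10⁻⁷ − 1.012×10⁻⁷) = 1.839×10⁷ m²/s².
v = 4288 m/s = 4.288 km/s.

v ≈ 4.288 km/s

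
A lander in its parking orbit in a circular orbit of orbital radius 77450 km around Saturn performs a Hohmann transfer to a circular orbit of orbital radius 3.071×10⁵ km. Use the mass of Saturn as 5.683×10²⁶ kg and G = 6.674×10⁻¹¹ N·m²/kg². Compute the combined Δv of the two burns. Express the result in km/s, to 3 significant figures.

μ = GM = 6.674×10⁻¹¹ × 5.683×10²⁶ = 3.793×10¹⁶ m³/s².
r₁ = 77450 km = 7.745×10⁷ m.
r₂ = 3.071×10⁵ km = 3.071×10⁸ m.
Transfer ellipse a_t = (r₁ + r₂)/2 = 1.923×10⁸ m.
At r₁: circular v_c1 = √(μ/r₁) = 22130 m/s; transfer-perikrone v_p = √[μ(2/r₁ − 1/a_t)] = 27970 m/s.
Δv₁ = v_p − v_c1 = 5838 m/s.
At r₂: circular v_c2 = √(μ/r₂) = 11110 m/s; transfer-apokrone v_a = √[μ(2/r₂ − 1/a_t)] = 7053 m/s.
Δv₂ = v_c2 − v_a = 4060 m/s.
Total Δv = Δv₁ + Δv₂ = 9898 m/s = 9.898 km/s.

Δv_total ≈ 9.90 km/s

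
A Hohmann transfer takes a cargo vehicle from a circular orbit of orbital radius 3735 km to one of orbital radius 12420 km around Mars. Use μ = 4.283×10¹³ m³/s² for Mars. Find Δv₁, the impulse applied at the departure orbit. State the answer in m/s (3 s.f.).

r₁ = 3735 km = 3.735×10⁶ m.
r₂ = 12420 km = 1.242×10⁷ m.
Transfer ellipse a_t = (r₁ + r₂)/2 = 8.078×10⁶ m.
At r₁: circular v_c1 = √(μ/r₁) = 3386 m/s; transfer-periapsis v_p = √[μ(2/r₁ − 1/a_t)] = 4199 m/s.
Δv₁ = v_p − v_c1 = 812.7 m/s.

Δv ≈ 813 m/s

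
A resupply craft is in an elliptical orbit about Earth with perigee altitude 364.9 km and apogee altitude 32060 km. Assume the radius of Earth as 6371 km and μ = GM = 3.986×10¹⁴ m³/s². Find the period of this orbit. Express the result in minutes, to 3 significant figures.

T ≈ 563 minutes

r_p = 6371 + 364.9 = 6735.9 km = 6.7359×10⁶ m.
r_a = 6371 + 32060 = 38431 km = 3.8431×10⁷ m.
Semi-major axis a = (r_p + r_a)/2 = (6735.9 + 38431)/2 = 22583 km = 2.258×10⁷ m.
By Kepler's third law T = 2π√(a³/μ) = 2π × 5.375×10³ = 3.378×10⁴ s.
= 562.9 minutes.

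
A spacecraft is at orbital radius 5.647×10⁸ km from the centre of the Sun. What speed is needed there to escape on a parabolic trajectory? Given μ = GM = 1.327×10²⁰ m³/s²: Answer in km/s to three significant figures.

v_esc ≈ 21.7 km/s

r = 5.647×10⁸ km = 5.647×10¹¹ m.
Escape speed v_esc = √(2μ/r) = √(2 × 1.327×10²⁰ / 5.647×10¹¹) = √(4.700×10⁸) = 21680 m/s.
= 21.68 km/s.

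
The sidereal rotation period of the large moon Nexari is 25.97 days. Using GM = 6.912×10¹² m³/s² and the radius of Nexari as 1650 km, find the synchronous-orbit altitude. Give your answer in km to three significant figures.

T = 25.97 days = 2.244×10⁶ s.
A synchronous orbit has period T, so by Kepler's third law a = (μT²/4π²)^(1/3).
μT²/4π² = 6.912×10¹² × (2.244×10⁶)² / 39.48 = 8.815×10²³ m³.
a = 9.588×10⁷ m = 95882 km.
Altitude h = a − R = 95882 − 1650 = 94232 km.

h_sync ≈ 94200 km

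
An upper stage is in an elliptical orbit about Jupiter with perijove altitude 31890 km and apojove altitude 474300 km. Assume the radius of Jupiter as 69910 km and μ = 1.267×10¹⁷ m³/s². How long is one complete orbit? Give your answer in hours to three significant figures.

T ≈ 28.5 hours

r_p = 69910 + 31890 = 101800 km = 1.0180×10⁸ m.
r_a = 69910 + 474300 = 544210 km = 5.4421×10⁸ m.
Semi-major axis a = (r_p + r_a)/2 = (1.0180×10⁵ + 5.4421×10⁵)/2 = 3.2300×10⁵ km = 3.230×10⁸ m.
By Kepler's third law T = 2π√(a³/μ) = 2π × 1.631×10⁴ = 1.025×10⁵ s.
= 28.46 hours.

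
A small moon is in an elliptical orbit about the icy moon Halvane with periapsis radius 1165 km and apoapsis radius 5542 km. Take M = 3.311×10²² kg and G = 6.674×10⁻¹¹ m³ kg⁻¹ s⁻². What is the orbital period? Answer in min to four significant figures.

T ≈ 432.6 min

μ = GM = 6.674×10⁻¹¹ × 3.311×10²² = 2.210×10¹² m³/s².
Semi-major axis a = (r_p + r_a)/2 = (1165.0 + 5542.0)/2 = 3353.5 km = 3.354×10⁶ m.
By Kepler's third law T = 2π√(a³/μ) = 2π × 4.131×10³ = 2.596×10⁴ s.
= 432.6 min.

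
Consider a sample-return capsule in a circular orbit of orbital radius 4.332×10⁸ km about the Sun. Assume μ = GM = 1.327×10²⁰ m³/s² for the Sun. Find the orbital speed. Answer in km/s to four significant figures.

r = 4.332×10⁸ km = 4.332×10¹¹ m.
For a circular orbit v = √(μ/r) = √(1.327×10²⁰ / 4.332×10¹¹) = √(3.063×10⁸) = 17500 m/s.
That is 17.50 km/s.

v ≈ 17.50 km/s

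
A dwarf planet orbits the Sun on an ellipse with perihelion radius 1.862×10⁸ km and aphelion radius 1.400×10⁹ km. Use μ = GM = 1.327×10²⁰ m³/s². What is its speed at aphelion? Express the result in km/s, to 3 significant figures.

v ≈ 4.72 km/s

Semi-major axis a = (r_p + r_a)/2 = 7.9310×10⁸ km = 7.931×10¹¹ m.
Vis-viva: v² = μ(2/r − 1/a) = 1.327×10²⁰ × (1.429×10⁻¹² − 1.261×10⁻¹²) = 2.225×10⁷ m²/s².
v = 4717 m/s = 4.717 km/s.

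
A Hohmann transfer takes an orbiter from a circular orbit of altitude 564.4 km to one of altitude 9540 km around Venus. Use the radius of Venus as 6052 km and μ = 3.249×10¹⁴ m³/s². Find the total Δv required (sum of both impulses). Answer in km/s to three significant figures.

r₁ = 6052 + 564.4 = 6616.4 km = 6.6164×10⁶ m.
r₂ = 6052 + 9540 = 15592 km = 1.5592×10⁷ m.
Transfer ellipse a_t = (r₁ + r₂)/2 = 1.110×10⁷ m.
At r₁: circular v_c1 = √(μ/r₁) = 7008 m/s; transfer-periapsis v_p = √[μ(2/r₁ − 1/a_t)] = 8304 m/s.
Δv₁ = v_p − v_c1 = 1296 m/s.
At r₂: circular v_c2 = √(μ/r₂) = 4565 m/s; transfer-apoapsis v_a = √[μ(2/r₂ − 1/a_t)] = 3524 m/s.
Δv₂ = v_c2 − v_a = 1041 m/s.
Total Δv = Δv₁ + Δv₂ = 2337 m/s = 2.337 km/s.

Δv_total ≈ 2.34 km/s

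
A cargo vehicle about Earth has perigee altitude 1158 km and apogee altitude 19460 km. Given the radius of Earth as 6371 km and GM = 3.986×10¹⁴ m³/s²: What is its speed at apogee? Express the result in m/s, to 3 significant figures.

r_p = 6371 + 1158 = 7529.0 km = 7.5290×10⁶ m.
r_a = 6371 + 19460 = 25831 km = 2.5831×10⁷ m.
Semi-major axis a = (r_p + r_a)/2 = 16680 km = 1.668×10⁷ m.
Vis-viva: v² = μ(2/r − 1/a) = 3.986×10¹⁴ × (7.743×10⁻⁸ − 5.995×10⁻⁸) = 6.965×10⁶ m²/s².
v = 2639 m/s.

v ≈ 2640 m/s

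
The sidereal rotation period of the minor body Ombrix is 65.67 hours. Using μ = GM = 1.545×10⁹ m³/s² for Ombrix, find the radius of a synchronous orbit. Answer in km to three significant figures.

T = 65.67 hours = 2.364×10⁵ s.
A synchronous orbit has period T, so by Kepler's third law a = (μT²/4π²)^(1/3).
μT²/4π² = 1.545×10⁹ × (2.364×10⁵)² / 39.48 = 2.187×10¹⁸ m³.
a = 1.298×10⁶ m = 1298.1 km.

r_sync ≈ 1300 km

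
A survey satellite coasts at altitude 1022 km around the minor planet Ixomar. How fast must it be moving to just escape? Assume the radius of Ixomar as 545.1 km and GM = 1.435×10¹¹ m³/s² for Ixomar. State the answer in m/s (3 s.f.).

r = 545.1 + 1022 = 1567.1 km = 1.5671×10⁶ m.
Escape speed v_esc = √(2μ/r) = √(2 × 1.435×10¹¹ / 1.567×10⁶) = √(1.831×10⁵) = 427.9 m/s.

v_esc ≈ 428 m/s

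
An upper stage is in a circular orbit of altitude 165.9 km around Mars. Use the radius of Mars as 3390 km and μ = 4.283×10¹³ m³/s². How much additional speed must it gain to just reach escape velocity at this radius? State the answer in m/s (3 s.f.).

r = 3390 + 165.9 = 3555.9 km = 3.5559×10⁶ m.
Circular speed v_c = √(μ/r) = 3471 m/s.
Escape speed v_esc = √(2μ/r) = √2 × v_c = 4908 m/s.
Δv = v_esc − v_c = 1438 m/s.

Δv ≈ 1440 m/s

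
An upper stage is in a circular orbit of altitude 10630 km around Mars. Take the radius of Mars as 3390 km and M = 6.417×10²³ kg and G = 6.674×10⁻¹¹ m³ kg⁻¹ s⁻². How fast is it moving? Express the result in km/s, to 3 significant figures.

v ≈ 1.75 km/s

μ = GM = 6.674×10⁻¹¹ × 6.417×10²³ = 4.283×10¹³ m³/s².
r = 3390 + 10630 = 14020 km = 1.4020×10⁷ m.
For a circular orbit v = √(μ/r) = √(4.283×10¹³ / 1.402×10⁷) = √(3.055×10⁶) = 1748 m/s.
That is 1.748 km/s.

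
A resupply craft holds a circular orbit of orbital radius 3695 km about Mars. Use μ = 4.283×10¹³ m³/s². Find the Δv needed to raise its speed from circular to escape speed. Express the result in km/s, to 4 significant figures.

Δv ≈ 1.410 km/s

r = 3695 km = 3.695×10⁶ m.
Circular speed v_c = √(μ/r) = 3405 m/s.
Escape speed v_esc = √(2μ/r) = √2 × v_c = 4815 m/s.
Δv = v_esc − v_c = 1410 m/s = 1.410 km/s.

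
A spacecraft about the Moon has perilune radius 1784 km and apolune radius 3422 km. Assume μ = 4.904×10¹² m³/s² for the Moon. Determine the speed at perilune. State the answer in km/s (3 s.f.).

v ≈ 1.90 km/s

Semi-major axis a = (r_p + r_a)/2 = 2603.0 km = 2.603×10⁶ m.
Vis-viva: v² = μ(2/r − 1/a) = 4.904×10¹² × (1.121×10⁻⁶ − 3.842×10⁻⁷) = 3.614×10⁶ m²/s².
v = 1901 m/s = 1.901 km/s.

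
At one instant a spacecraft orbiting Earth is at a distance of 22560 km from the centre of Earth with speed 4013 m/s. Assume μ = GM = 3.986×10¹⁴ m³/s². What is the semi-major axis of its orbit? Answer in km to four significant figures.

a ≈ 20730 km

r = 2.256×10⁷ m.
Specific orbital energy ε = v²/2 − μ/r = (4013)²/2 − 3.986×10¹⁴/2.256×10⁷ = -9.616×10⁶ J/kg.
Since ε = −μ/(2a), a = −μ/(2ε) = 2.073×10⁷ m = 20725 km.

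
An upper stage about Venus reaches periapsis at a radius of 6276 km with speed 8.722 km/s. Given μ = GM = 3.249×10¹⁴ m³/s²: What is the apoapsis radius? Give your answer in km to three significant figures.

r_p = 6.276×10⁶ m.
Specific energy ε = v²/2 − μ/r = -1.373×10⁷ J/kg, so a = −μ/(2ε) = 1.183×10⁷ m.
The apsides satisfy r_p + r_a = 2a, so the apoapsis radius is 2a − r_p = 1.738×10⁷ m = 17384 km.

apoapsis radius ≈ 17400 km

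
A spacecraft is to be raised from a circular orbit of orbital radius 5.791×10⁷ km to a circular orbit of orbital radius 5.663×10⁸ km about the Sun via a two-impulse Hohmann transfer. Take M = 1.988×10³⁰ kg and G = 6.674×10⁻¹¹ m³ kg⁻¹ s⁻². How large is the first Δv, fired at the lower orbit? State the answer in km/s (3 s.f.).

Δv ≈ 16.6 km/s

μ = GM = 6.674×10⁻¹¹ × 1.988×10³⁰ = 1.327×10²⁰ m³/s².
r₁ = 5.791×10⁷ km = 5.791×10¹⁰ m.
r₂ = 5.663×10⁸ km = 5.663×10¹¹ m.
Transfer ellipse a_t = (r₁ + r₂)/2 = 3.121×10¹¹ m.
At r₁: circular v_c1 = √(μ/r₁) = 47870 m/s; transfer-perihelion v_p = √[μ(2/r₁ − 1/a_t)] = 64480 m/s.
Δv₁ = v_p − v_c1 = 16610 m/s.
= 16.61 km/s.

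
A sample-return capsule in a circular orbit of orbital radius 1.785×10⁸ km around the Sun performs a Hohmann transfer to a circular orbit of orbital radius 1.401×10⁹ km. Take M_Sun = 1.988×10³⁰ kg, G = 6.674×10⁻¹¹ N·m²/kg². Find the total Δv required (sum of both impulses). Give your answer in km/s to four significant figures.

Δv_total ≈ 14.15 km/s

μ = GM = 6.674×10⁻¹¹ × 1.988×10³⁰ = 1.327×10²⁰ m³/s².
r₁ = 1.785×10⁸ km = 1.785×10¹¹ m.
r₂ = 1.401×10⁹ km = 1.401×10¹² m.
Transfer ellipse a_t = (r₁ + r₂)/2 = 7.898×10¹¹ m.
At r₁: circular v_c1 = √(μ/r₁) = 27260 m/s; transfer-perihelion v_p = √[μ(2/r₁ − 1/a_t)] = 36310 m/s.
Δv₁ = v_p − v_c1 = 9049 m/s.
At r₂: circular v_c2 = √(μ/r₂) = 9732 m/s; transfer-aphelion v_a = √[μ(2/r₂ − 1/a_t)] = 4627 m/s.
Δv₂ = v_c2 − v_a = 5105 m/s.
Total Δv = Δv₁ + Δv₂ = 14150 m/s = 14.15 km/s.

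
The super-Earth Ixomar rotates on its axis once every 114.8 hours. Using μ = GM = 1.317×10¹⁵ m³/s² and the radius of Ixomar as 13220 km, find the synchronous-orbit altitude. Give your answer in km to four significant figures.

h_sync ≈ 1.654×10⁵ km

T = 114.8 hours = 4.133×10⁵ s.
A synchronous orbit has period T, so by Kepler's third law a = (μT²/4π²)^(1/3).
μT²/4π² = 1.317×10¹⁵ × (4.133×10⁵)² / 39.48 = 5.698×10²⁴ m³.
a = 1.786×10⁸ m = 1.7861×10⁵ km.
Altitude h = a − R = 1.7861×10⁵ − 13220 = 1.6539×10⁵ km.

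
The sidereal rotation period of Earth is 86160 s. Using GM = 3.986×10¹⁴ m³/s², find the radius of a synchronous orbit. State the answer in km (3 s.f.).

r_sync ≈ 42200 km

A synchronous orbit has period T, so by Kepler's third law a = (μT²/4π²)^(1/3).
μT²/4π² = 3.986×10¹⁴ × (8.616×10⁴)² / 39.48 = 7.495×10²² m³.
a = 4.216×10⁷ m = 42163 km.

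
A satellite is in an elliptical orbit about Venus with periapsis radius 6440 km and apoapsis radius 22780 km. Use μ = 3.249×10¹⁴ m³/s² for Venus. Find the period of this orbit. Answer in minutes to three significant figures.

T ≈ 324 minutes

Semi-major axis a = (r_p + r_a)/2 = (6440.0 + 22780)/2 = 14610 km = 1.461×10⁷ m.
By Kepler's third law T = 2π√(a³/μ) = 2π × 3.098×10³ = 1.947×10⁴ s.
= 324.4 minutes.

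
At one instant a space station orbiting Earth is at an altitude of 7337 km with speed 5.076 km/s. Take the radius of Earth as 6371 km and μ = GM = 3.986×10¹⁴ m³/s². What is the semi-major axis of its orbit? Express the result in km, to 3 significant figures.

a ≈ 12300 km

r = 6371 + 7337 = 13708 km = 1.371×10⁷ m.
Vis-viva rearranged: 1/a = 2/r − v²/μ = 1.459×10⁻⁷ − 6.464×10⁻⁸ = 8.126×10⁻⁸ m⁻¹.
a = 1.231×10⁷ m = 12306 km.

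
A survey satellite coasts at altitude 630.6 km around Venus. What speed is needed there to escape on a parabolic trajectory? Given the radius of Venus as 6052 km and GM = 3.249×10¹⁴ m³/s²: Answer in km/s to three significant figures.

v_esc ≈ 9.86 km/s

r = 6052 + 630.6 = 6682.6 km = 6.6826×10⁶ m.
Escape speed v_esc = √(2μ/r) = √(2 × 3.249×10¹⁴ / 6.683×10⁶) = √(9.724×10⁷) = 9861 m/s.
= 9.861 km/s.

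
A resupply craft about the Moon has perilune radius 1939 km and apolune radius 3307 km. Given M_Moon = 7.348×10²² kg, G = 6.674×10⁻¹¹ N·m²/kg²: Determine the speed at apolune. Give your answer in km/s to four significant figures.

v ≈ 1.047 km/s

μ = GM = 6.674×10⁻¹¹ × 7.348×10²² = 4.904×10¹² m³/s².
Semi-major axis a = (r_p + r_a)/2 = 2623.0 km = 2.623×10⁶ m.
Vis-viva: v² = μ(2/r − 1/a) = 4.904×10¹² × (6.048×10⁻⁷ − 3.812×10⁻⁷) = 1.096×10⁶ m²/s².
v = 1047 m/s = 1.047 km/s.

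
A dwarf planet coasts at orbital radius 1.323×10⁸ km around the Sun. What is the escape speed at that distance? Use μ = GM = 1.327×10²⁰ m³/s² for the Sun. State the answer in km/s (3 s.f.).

v_esc ≈ 44.8 km/s

r = 1.323×10⁸ km = 1.323×10¹¹ m.
Escape speed v_esc = √(2μ/r) = √(2 × 1.327×10²⁰ / 1.323×10¹¹) = √(2.006×10⁹) = 44790 m/s.
= 44.79 km/s.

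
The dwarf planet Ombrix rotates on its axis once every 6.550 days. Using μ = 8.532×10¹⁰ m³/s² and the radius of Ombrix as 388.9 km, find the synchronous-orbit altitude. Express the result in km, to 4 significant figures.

h_sync ≈ 8457 km

T = 6.550 days = 5.659×10⁵ s.
A synchronous orbit has period T, so by Kepler's third law a = (μT²/4π²)^(1/3).
μT²/4π² = 8.532×10¹⁰ × (5.659×10⁵)² / 39.48 = 6.922×10²⁰ m³.
a = 8.846×10⁶ m = 8845.7 km.
Altitude h = a − R = 8845.7 − 388.9 = 8456.8 km.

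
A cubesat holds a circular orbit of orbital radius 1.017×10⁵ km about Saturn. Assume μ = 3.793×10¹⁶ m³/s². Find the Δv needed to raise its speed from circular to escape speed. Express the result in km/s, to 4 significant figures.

r = 1.017×10⁵ km = 1.017×10⁸ m.
Circular speed v_c = √(μ/r) = 19310 m/s.
Escape speed v_esc = √(2μ/r) = √2 × v_c = 27310 m/s.
Δv = v_esc − v_c = 7999 m/s = 7.999 km/s.

Δv ≈ 7.999 km/s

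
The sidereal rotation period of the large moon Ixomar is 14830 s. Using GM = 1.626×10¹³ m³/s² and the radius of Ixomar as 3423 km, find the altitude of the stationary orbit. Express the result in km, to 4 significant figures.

A synchronous orbit has period T, so by Kepler's third law a = (μT²/4π²)^(1/3).
μT²/4π² = 1.626×10¹³ × (1.483×10⁴)² / 39.48 = 9.058×10¹⁹ m³.
a = 4.491×10⁶ m = 4491.0 km.
Altitude h = a − R = 4491.0 − 3423 = 1068.0 km.

h_sync ≈ 1068 km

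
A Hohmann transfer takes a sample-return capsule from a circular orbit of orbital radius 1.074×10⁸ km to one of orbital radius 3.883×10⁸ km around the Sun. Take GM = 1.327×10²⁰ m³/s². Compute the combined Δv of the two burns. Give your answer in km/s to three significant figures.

Δv_total ≈ 15.2 km/s

r₁ = 1.074×10⁸ km = 1.074×10¹¹ m.
r₂ = 3.883×10⁸ km = 3.883×10¹¹ m.
Transfer ellipse a_t = (r₁ + r₂)/2 = 2.478×10¹¹ m.
At r₁: circular v_c1 = √(μ/r₁) = 35150 m/s; transfer-perihelion v_p = √[μ(2/r₁ − 1/a_t)] = 44000 m/s.
Δv₁ = v_p − v_c1 = 8846 m/s.
At r₂: circular v_c2 = √(μ/r₂) = 18490 m/s; transfer-aphelion v_a = √[μ(2/r₂ − 1/a_t)] = 12170 m/s.
Δv₂ = v_c2 − v_a = 6317 m/s.
Total Δv = Δv₁ + Δv₂ = 15160 m/s = 15.16 km/s.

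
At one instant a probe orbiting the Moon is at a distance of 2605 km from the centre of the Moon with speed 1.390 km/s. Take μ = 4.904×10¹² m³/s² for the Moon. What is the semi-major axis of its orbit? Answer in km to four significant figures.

a ≈ 2675 km

r = 2.605×10⁶ m.
Vis-viva rearranged: 1/a = 2/r − v²/μ = 7.678×10⁻⁷ − 3.940×10⁻⁷ = 3.738×10⁻⁷ m⁻¹.
a = 2.675×10⁶ m = 2675.4 km.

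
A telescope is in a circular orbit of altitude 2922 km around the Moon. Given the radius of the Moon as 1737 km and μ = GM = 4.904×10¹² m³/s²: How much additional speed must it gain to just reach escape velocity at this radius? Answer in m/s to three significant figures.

r = 1737 + 2922 = 4659.0 km = 4.6590×10⁶ m.
Circular speed v_c = √(μ/r) = 1026 m/s.
Escape speed v_esc = √(2μ/r) = √2 × v_c = 1451 m/s.
Δv = v_esc − v_c = 425.0 m/s.

Δv ≈ 425 m/s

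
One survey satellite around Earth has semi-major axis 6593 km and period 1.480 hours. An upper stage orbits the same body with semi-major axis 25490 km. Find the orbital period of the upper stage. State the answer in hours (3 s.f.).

T₂ ≈ 11.3 hours

Kepler's third law: T² ∝ a³, so T₂ = T₁ (a₂/a₁)^(3/2).
a₂/a₁ = 3.866, (a₂/a₁)^(3/2) = 7.602.
T₂ = 1.480 × 7.602 = 11.25 hours.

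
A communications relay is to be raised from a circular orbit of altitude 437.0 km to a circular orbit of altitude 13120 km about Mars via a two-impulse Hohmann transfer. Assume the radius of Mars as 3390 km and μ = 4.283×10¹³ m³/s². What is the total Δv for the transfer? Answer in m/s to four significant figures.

Δv_total ≈ 1540 m/s

r₁ = 3390 + 437.0 = 3827.0 km = 3.8270×10⁶ m.
r₂ = 3390 + 13120 = 16510 km = 1.6510×10⁷ m.
Transfer ellipse a_t = (r₁ + r₂)/2 = 1.017×10⁷ m.
At r₁: circular v_c1 = √(μ/r₁) = 3345 m/s; transfer-periapsis v_p = √[μ(2/r₁ − 1/a_t)] = 4263 m/s.
Δv₁ = v_p − v_c1 = 917.4 m/s.
At r₂: circular v_c2 = √(μ/r₂) = 1611 m/s; transfer-apoapsis v_a = √[μ(2/r₂ − 1/a_t)] = 988.1 m/s.
Δv₂ = v_c2 − v_a = 622.5 m/s.
Total Δv = Δv₁ + Δv₂ = 1540 m/s.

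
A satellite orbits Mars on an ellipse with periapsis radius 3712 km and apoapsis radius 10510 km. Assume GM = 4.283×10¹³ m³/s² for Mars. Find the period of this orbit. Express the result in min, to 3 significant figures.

T ≈ 303 min

Semi-major axis a = (r_p + r_a)/2 = (3712.0 + 10510)/2 = 7111.0 km = 7.111×10⁶ m.
By Kepler's third law T = 2π√(a³/μ) = 2π × 2.897×10³ = 1.821×10⁴ s.
= 303.4 min.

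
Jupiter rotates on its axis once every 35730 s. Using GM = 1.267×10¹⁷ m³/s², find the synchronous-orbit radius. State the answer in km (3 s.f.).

r_sync ≈ 1.60×10⁵ km

A synchronous orbit has period T, so by Kepler's third law a = (μT²/4π²)^(1/3).
μT²/4π² = 1.267×10¹⁷ × (3.573×10⁴)² / 39.48 = 4.097×10²⁴ m³.
a = 1.600×10⁸ m = 1.6002×10⁵ km.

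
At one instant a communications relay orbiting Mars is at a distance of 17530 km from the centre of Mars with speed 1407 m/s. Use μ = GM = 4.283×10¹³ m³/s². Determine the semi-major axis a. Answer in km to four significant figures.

r = 1.753×10⁷ m.
Specific orbital energy ε = v²/2 − μ/r = (1407)²/2 − 4.283×10¹³/1.753×10⁷ = -1.453×10⁶ J/kg.
Since ε = −μ/(2a), a = −μ/(2ε) = 1.473×10⁷ m = 14734 km.

a ≈ 14730 km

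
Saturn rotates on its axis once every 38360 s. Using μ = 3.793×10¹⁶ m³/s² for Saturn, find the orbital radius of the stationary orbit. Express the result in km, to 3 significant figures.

A synchronous orbit has period T, so by Kepler's third law a = (μT²/4π²)^(1/3).
μT²/4π² = 3.793×10¹⁶ × (3.836×10⁴)² / 39.48 = 1.414×10²⁴ m³.
a = 1.122×10⁸ m = 1.1223×10⁵ km.

r_sync ≈ 1.12×10⁵ km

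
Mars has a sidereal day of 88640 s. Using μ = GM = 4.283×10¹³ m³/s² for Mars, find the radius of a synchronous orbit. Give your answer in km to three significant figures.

r_sync ≈ 20400 km

A synchronous orbit has period T, so by Kepler's third law a = (μT²/4π²)^(1/3).
μT²/4π² = 4.283×10¹³ × (8.864×10⁴)² / 39.48 = 8.524×10²¹ m³.
a = 2.043×10⁷ m = 20428 km.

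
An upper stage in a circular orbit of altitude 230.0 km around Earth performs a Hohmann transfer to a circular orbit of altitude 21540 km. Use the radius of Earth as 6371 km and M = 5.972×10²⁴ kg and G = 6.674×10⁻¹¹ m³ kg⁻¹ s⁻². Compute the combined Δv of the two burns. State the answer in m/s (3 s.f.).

μ = GM = 6.674×10⁻¹¹ × 5.972×10²⁴ = 3.986×10¹⁴ m³/s².
r₁ = 6371 + 230.0 = 6601.0 km = 6.6010×10⁶ m.
r₂ = 6371 + 21540 = 27911 km = 2.7911×10⁷ m.
Transfer ellipse a_t = (r₁ + r₂)/2 = 1.726×10⁷ m.
At r₁: circular v_c1 = √(μ/r₁) = 7770 m/s; transfer-perigee v_p = √[μ(2/r₁ − 1/a_t)] = 9882 m/s.
Δv₁ = v_p − v_c1 = 2112 m/s.
At r₂: circular v_c2 = √(μ/r₂) = 3779 m/s; transfer-apogee v_a = √[μ(2/r₂ − 1/a_t)] = 2337 m/s.
Δv₂ = v_c2 − v_a = 1442 m/s.
Total Δv = Δv₁ + Δv₂ = 3554 m/s.

Δv_total ≈ 3550 m/s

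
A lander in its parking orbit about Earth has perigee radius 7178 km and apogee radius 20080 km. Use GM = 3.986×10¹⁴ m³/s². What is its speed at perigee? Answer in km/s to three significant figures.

Semi-major axis a = (r_p + r_a)/2 = 13629 km = 1.363×10⁷ m.
Vis-viva: v² = μ(2/r − 1/a) = 3.986×10¹⁴ × (2.786×10⁻⁷ − 7.337×10⁻⁸) = 8.182×10⁷ m²/s².
v = 9045 m/s = 9.045 km/s.

v ≈ 9.05 km/s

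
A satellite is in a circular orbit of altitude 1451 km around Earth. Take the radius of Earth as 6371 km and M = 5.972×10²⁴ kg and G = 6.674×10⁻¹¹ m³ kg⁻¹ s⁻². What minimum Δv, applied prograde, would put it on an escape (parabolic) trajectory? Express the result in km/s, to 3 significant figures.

Δv ≈ 2.96 km/s

μ = GM = 6.674×10⁻¹¹ × 5.972×10²⁴ = 3.986×10¹⁴ m³/s².
r = 6371 + 1451 = 7822.0 km = 7.8220×10⁶ m.
Circular speed v_c = √(μ/r) = 7138 m/s.
Escape speed v_esc = √(2μ/r) = √2 × v_c = 10100 m/s.
Δv = v_esc − v_c = 2957 m/s = 2.957 km/s.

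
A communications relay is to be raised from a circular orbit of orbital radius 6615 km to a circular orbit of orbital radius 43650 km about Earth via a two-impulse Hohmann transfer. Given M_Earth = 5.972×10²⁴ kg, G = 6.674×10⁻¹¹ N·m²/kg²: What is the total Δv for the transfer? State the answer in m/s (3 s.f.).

μ = GM = 6.674×10⁻¹¹ × 5.972×10²⁴ = 3.986×10¹⁴ m³/s².
r₁ = 6615 km = 6.615×10⁶ m.
r₂ = 43650 km = 4.365×10⁷ m.
Transfer ellipse a_t = (r₁ + r₂)/2 = 2.513×10⁷ m.
At r₁: circular v_c1 = √(μ/r₁) = 7762 m/s; transfer-perigee v_p = √[μ(2/r₁ − 1/a_t)] = 10230 m/s.
Δv₁ = v_p − v_c1 = 2467 m/s.
At r₂: circular v_c2 = √(μ/r₂) = 3022 m/s; transfer-apogee v_a = √[μ(2/r₂ − 1/a_t)] = 1550 m/s.
Δv₂ = v_c2 − v_a = 1471 m/s.
Total Δv = Δv₁ + Δv₂ = 3939 m/s.

Δv_total ≈ 3940 m/s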